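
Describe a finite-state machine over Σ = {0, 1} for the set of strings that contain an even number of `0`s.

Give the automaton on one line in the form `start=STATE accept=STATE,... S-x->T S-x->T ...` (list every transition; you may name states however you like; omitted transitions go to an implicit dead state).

start=q0 accept=q0 q0-0->q1 q0-1->q0 q1-0->q0 q1-1->q1

Keep the running count of `0`s modulo 2: each `0` advances along the cycle q0 → q1 → q0 while other symbols loop. Accept at q0.
2 states suffice.
        0   1  
>* q0   q1  q0 
   q1   q0  q1 
(> = start, * = accepting)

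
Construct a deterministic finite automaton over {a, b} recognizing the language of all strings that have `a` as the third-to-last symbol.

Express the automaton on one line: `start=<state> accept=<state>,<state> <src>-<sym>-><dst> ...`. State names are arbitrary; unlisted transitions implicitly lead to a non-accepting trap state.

start=q0 accept=q7,q8,q9,q10 q0-a->q1 q0-b->q2 q1-a->q3 q1-b->q4 q2-a->q5 q2-b->q6 q3-a->q7 q3-b->q8 q4-a->q9 q4-b->q10 q5-a->q11 q5-b->q12 q6-a->q13 q6-b->q14 q7-a->q7 q7-b->q8 q8-a->q9 q8-b->q10 q9-a->q11 q9-b->q12 q10-a->q13 q10-b->q14 q11-a->q7 q11-b->q8 q12-a->q9 q12-b->q10 q13-a->q11 q13-b->q12 q14-a->q13 q14-b->q14

A DFA must remember the last 3 symbols (since which symbol is third-to-last isn't known until the input ends). Use one state per possible window of the last ≤3 symbols; accept from those whose window starts with `a`.
15 states suffice.
          a    b  
>  q0     q1   q2 
   q1     q3   q4 
   q2     q5   q6 
   q3     q7   q8 
   q4     q9  q10 
   q5    q11  q12 
   q6    q13  q14 
 * q7     q7   q8 
 * q8     q9  q10 
 * q9    q11  q12 
 * q10   q13  q14 
   q11    q7   q8 
   q12    q9  q10 
   q13   q11  q12 
   q14   q13  q14 
(> = start, * = accepting)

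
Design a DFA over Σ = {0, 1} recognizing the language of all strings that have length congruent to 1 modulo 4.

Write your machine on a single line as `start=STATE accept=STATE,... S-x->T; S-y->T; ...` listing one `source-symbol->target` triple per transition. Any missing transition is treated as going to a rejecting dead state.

start=A; accept=B; A-0->B; A-1->B; B-0->C; B-1->C; C-0->D; C-1->D; D-0->A; D-1->A

Only the length mod 4 matters, so use a 4-cycle: from any state, every input symbol moves to the next state, wrapping D back to A. Mark B accepting.
A 4-state machine:
       0  1 
>  A   B  B 
 * B   C  C 
   C   D  D 
   D   A  A 
(> = start, * = accepting)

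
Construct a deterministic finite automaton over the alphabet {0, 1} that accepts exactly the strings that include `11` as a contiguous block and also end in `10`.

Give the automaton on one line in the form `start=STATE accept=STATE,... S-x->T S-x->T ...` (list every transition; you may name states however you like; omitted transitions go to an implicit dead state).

Handle the two conditions separately and then intersect. The first has 3 states tracking whether and how much of `11` has been seen; the second has 3 states tracking how much of the suffix `10` has currently been matched. A product state is a pair (one from each), accepting exactly when both do. Equivalent product states are then merged.
5 states suffice.
        0   1  
>  s0   s0  s1 
   s1   s0  s2 
   s2   s3  s2 
 * s3   s4  s2 
   s4   s4  s2 
(> = start, * = accepting)

start=s0 accept=s3 s0-0->s0 s0-1->s1 s1-0->s0 s1-1->s2 s2-0->s3 s2-1->s2 s3-0->s4 s3-1->s2 s4-0->s4 s4-1->s2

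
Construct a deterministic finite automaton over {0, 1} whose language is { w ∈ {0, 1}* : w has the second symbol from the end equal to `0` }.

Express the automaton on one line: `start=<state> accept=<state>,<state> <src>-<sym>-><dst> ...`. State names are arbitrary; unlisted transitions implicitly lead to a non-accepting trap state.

Because acceptance depends on a position counted from the end, the machine has to buffer the most recent 2 symbols. Make each state the string of the last up-to-2 symbols read; on input `x` shift the window left and append `x`. Accept when the buffered window has length 2 and begins with `0`.
7 states suffice.
        0   1  
>  S0   S1  S2 
   S1   S3  S4 
   S2   S5  S6 
 * S3   S3  S4 
 * S4   S5  S6 
   S5   S3  S4 
   S6   S5  S6 
(> = start, * = accepting)

start=S0 accept=S3,S4 S0-0->S1 S0-1->S2 S1-0->S3 S1-1->S4 S2-0->S5 S2-1->S6 S3-0->S3 S3-1->S4 S4-0->S5 S4-1->S6 S5-0->S3 S5-1->S4 S6-0->S5 S6-1->S6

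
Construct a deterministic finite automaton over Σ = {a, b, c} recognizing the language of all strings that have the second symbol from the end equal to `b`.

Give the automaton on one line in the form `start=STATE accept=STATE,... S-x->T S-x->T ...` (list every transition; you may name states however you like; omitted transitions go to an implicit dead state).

start=q0 accept=q7,q8,q9 q0-a->q1 q0-b->q2 q0-c->q3 q1-a->q4 q1-b->q5 q1-c->q6 q2-a->q7 q2-b->q8 q2-c->q9 q3-a->q10 q3-b->q11 q3-c->q12 q4-a->q4 q4-b->q5 q4-c->q6 q5-a->q7 q5-b->q8 q5-c->q9 q6-a->q10 q6-b->q11 q6-c->q12 q7-a->q4 q7-b->q5 q7-c->q6 q8-a->q7 q8-b->q8 q8-c->q9 q9-a->q10 q9-b->q11 q9-c->q12 q10-a->q4 q10-b->q5 q10-c->q6 q11-a->q7 q11-b->q8 q11-c->q9 q12-a->q10 q12-b->q11 q12-c->q12

A DFA must remember the last 2 symbols (since which symbol is second-to-last isn't known until the input ends). Use one state per possible window of the last ≤2 symbols; accept from those whose window starts with `b`.
13 states suffice.
          a    b    c  
>  q0     q1   q2   q3 
   q1     q4   q5   q6 
   q2     q7   q8   q9 
   q3    q10  q11  q12 
   q4     q4   q5   q6 
   q5     q7   q8   q9 
   q6    q10  q11  q12 
 * q7     q4   q5   q6 
 * q8     q7   q8   q9 
 * q9    q10  q11  q12 
   q10    q4   q5   q6 
   q11    q7   q8   q9 
   q12   q10  q11  q12 
(> = start, * = accepting)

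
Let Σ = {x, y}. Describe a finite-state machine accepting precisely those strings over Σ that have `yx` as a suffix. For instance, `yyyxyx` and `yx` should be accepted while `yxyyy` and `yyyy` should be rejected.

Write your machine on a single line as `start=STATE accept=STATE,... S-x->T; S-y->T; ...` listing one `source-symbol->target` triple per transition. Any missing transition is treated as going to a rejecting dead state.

Remember how much of `yx` the current input suffix matches. State s0 means no match yet; s1 means the last symbol is `y`; s2 means the last 2 symbols are `yx`. Only s2 accepts. On a mismatch, fall back to the longest proper suffix that is still a prefix of `yx`.
3 states suffice.
        x   y  
>  s0   s0  s1 
   s1   s2  s1 
 * s2   s0  s1 
(> = start, * = accepting)

start=s0; accept=s2; s0-x->s0; s0-y->s1; s1-x->s2; s1-y->s1; s2-x->s0; s2-y->s1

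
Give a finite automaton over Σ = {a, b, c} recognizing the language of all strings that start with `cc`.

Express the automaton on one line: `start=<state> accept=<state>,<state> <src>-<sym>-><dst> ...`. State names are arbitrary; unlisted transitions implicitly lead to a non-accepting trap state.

start=q0 accept=q2 q0-a->q3 q0-b->q3 q0-c->q1 q1-a->q3 q1-b->q3 q1-c->q2 q2-a->q2 q2-b->q2 q2-c->q2 q3-a->q3 q3-b->q3 q3-c->q3

Walk along `cc` while the input agrees: from q0 take `c` to q1, and so on. Any deviation drops to the rejecting sink q3. Once q2 is reached the prefix is confirmed and every continuation is accepted.
With 4 states:
        a   b   c  
>  q0   q3  q3  q1 
   q1   q3  q3  q2 
 * q2   q2  q2  q2 
   q3   q3  q3  q3 
(> = start, * = accepting)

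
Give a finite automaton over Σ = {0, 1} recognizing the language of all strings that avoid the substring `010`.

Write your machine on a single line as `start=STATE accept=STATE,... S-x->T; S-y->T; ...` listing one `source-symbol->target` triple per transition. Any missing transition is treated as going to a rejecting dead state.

This is the complement of 'contains `010`'. Use the same substring-matching states — A through D holding how much of `010` has just been matched — but flip the accepting set: everything except the trap D accepts.
A 4-state machine:
       0  1 
>* A   B  A 
 * B   B  C 
 * C   D  A 
   D   D  D 
(> = start, * = accepting)

start=A; accept=A,B,C; A-0->B; A-1->A; B-0->B; B-1->C; C-0->D; C-1->A; D-0->D; D-1->D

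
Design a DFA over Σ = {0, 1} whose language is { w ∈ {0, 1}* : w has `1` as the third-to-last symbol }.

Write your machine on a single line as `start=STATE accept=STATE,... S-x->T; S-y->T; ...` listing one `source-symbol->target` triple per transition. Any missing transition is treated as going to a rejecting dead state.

A DFA must remember the last 3 symbols (since which symbol is third-to-last isn't known until the input ends). Use one state per possible window of the last ≤3 symbols; accept from those whose window starts with `1`.
15 states suffice.
          0    1  
>  q0     q1   q2 
   q1     q3   q4 
   q2     q5   q6 
   q3     q7   q8 
   q4     q9  q10 
   q5    q11  q12 
   q6    q13  q14 
   q7     q7   q8 
   q8     q9  q10 
   q9    q11  q12 
   q10   q13  q14 
 * q11    q7   q8 
 * q12    q9  q10 
 * q13   q11  q12 
 * q14   q13  q14 
(> = start, * = accepting)

start=q0; accept=q11,q12,q13,q14; q0-0->q1; q0-1->q2; q1-0->q3; q1-1->q4; q2-0->q5; q2-1->q6; q3-0->q7; q3-1->q8; q4-0->q9; q4-1->q10; q5-0->q11; q5-1->q12; q6-0->q13; q6-1->q14; q7-0->q7; q7-1->q8; q8-0->q9; q8-1->q10; q9-0->q11; q9-1->q12; q10-0->q13; q10-1->q14; q11-0->q7; q11-1->q8; q12-0->q9; q12-1->q10; q13-0->q11; q13-1->q12; q14-0->q13; q14-1->q14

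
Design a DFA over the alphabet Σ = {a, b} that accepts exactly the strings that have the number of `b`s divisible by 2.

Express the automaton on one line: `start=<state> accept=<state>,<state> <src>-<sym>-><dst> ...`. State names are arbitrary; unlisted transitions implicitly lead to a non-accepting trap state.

start=s0 accept=s0 s0-a->s0 s0-b->s1 s1-a->s1 s1-b->s0

The only thing that matters is how many `b`s have appeared, reduced mod 2. Use one state per residue: s0 for 0, …, s1 for 1. Reading `b` moves to the next residue; anything else stays put. s0 is accepting.
        a   b  
>* s0   s0  s1 
   s1   s1  s0 
(> = start, * = accepting)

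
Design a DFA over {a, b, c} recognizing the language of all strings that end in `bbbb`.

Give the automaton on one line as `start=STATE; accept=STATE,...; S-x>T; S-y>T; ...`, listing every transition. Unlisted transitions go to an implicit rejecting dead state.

start=q0; accept=q4; q0-a>q0; q0-b>q1; q0-c>q0; q1-a>q0; q1-b>q2; q1-c>q0; q2-a>q0; q2-b>q3; q2-c>q0; q3-a>q0; q3-b>q4; q3-c>q0; q4-a>q0; q4-b>q4; q4-c>q0

Let each state record the length of the longest suffix of the input read so far that is also a prefix of `bbbb`. q1 means the last symbol is `b`; q2 means the last 2 symbols are `bb`; q3 means the last 3 symbols are `bbb`; q4 means the last 4 symbols are `bbbb`. Accept only at q4, where the string currently ends in `bbbb`.
        a   b   c  
>  q0   q0  q1  q0 
   q1   q0  q2  q0 
   q2   q0  q3  q0 
   q3   q0  q4  q0 
 * q4   q0  q4  q0 
(> = start, * = accepting)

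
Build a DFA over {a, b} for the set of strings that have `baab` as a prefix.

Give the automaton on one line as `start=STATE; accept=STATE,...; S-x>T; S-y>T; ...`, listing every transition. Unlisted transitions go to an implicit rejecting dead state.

Walk along `baab` while the input agrees: from s0 take `b` to s1, and so on. Any deviation drops to the rejecting sink s5. Once s4 is reached the prefix is confirmed and every continuation is accepted.
A 6-state machine:
        a   b  
>  s0   s5  s1 
   s1   s2  s5 
   s2   s3  s5 
   s3   s5  s4 
 * s4   s4  s4 
   s5   s5  s5 
(> = start, * = accepting)

start=s0; accept=s4; s0-a>s5; s0-b>s1; s1-a>s2; s1-b>s5; s2-a>s3; s2-b>s5; s3-a>s5; s3-b>s4; s4-a>s4; s4-b>s4; s5-a>s5; s5-b>s5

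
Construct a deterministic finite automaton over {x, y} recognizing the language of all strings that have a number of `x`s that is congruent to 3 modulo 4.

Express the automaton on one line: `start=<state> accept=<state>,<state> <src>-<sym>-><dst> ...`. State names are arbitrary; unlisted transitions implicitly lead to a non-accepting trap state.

start=q0 accept=q3 q0-x->q1 q0-y->q0 q1-x->q2 q1-y->q1 q2-x->q3 q2-y->q2 q3-x->q0 q3-y->q3

The only thing that matters is how many `x`s have appeared, reduced mod 4. Use one state per residue: q0 for 0, …, q3 for 3. Reading `x` moves to the next residue; anything else stays put. q3 is accepting.
4 states suffice.
        x   y  
>  q0   q1  q0 
   q1   q2  q1 
   q2   q3  q2 
 * q3   q0  q3 
(> = start, * = accepting)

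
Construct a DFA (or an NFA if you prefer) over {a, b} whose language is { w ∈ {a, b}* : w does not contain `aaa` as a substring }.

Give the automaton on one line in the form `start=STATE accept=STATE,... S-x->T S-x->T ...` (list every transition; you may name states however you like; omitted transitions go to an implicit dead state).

Track partial matches of the forbidden pattern `aaa`. State q3 is a dead state reached once `aaa` has occurred; every other state accepts. q0 means no part of `aaa` is currently matched.
4 states suffice.
        a   b  
>* q0   q1  q0 
 * q1   q2  q0 
 * q2   q3  q0 
   q3   q3  q3 
(> = start, * = accepting)

start=q0 accept=q0,q1,q2 q0-a->q1 q0-b->q0 q1-a->q2 q1-b->q0 q2-a->q3 q2-b->q0 q3-a->q3 q3-b->q3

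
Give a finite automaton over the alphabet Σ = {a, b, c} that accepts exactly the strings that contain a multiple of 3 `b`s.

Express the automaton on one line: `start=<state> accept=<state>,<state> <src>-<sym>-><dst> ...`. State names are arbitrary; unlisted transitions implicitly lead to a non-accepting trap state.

start=q0 accept=q0 q0-a->q0 q0-b->q1 q0-c->q0 q1-a->q1 q1-b->q2 q1-c->q1 q2-a->q2 q2-b->q0 q2-c->q2

The only thing that matters is how many `b`s have appeared, reduced mod 3. Use one state per residue: q0 for 0, …, q2 for 2. Reading `b` moves to the next residue; anything else stays put. q0 is accepting.
3 states suffice.
        a   b   c  
>* q0   q0  q1  q0 
   q1   q1  q2  q1 
   q2   q2  q0  q2 
(> = start, * = accepting)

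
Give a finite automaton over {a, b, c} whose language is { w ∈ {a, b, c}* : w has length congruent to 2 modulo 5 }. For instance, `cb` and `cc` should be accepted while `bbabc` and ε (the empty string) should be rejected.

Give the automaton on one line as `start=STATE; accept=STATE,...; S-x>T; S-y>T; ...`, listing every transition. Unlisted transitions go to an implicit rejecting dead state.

start=S0; accept=S2; S0-a>S1; S0-b>S1; S0-c>S1; S1-a>S2; S1-b>S2; S1-c>S2; S2-a>S3; S2-b>S3; S2-c>S3; S3-a>S4; S3-b>S4; S3-c>S4; S4-a>S0; S4-b>S0; S4-c>S0

Only the length mod 5 matters, so use a 5-cycle: from any state, every input symbol moves to the next state, wrapping S4 back to S0. Mark S2 accepting.
A 5-state machine:
        a   b   c  
>  S0   S1  S1  S1 
   S1   S2  S2  S2 
 * S2   S3  S3  S3 
   S3   S4  S4  S4 
   S4   S0  S0  S0 
(> = start, * = accepting)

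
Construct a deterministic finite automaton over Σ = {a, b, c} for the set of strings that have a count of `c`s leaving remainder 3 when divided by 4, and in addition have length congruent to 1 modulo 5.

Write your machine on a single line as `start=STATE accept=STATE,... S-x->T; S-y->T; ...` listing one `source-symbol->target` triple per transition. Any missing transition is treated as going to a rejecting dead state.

Handle the two conditions separately and then intersect. One (4 states) tracks the count of `c`s modulo 4; the other (5 states) tracks the input length modulo 5. Each combined state is a pair, one component from each; accept when both components accept.
A 20-state machine:
          a    b    c  
>  s0     s1   s1   s2 
   s1     s3   s3   s4 
   s2     s4   s4   s5 
   s3     s6   s6   s7 
   s4     s7   s7   s8 
   s5     s8   s8   s9 
   s6    s10  s10  s11 
   s7    s11  s11  s12 
   s8    s12  s12  s13 
   s9    s13  s13  s10 
   s10    s0   s0  s14 
   s11   s14  s14  s15 
   s12   s15  s15  s16 
   s13   s16  s16   s0 
   s14    s2   s2  s17 
   s15   s17  s17  s18 
   s16   s18  s18   s1 
   s17    s5   s5  s19 
 * s18   s19  s19   s3 
   s19    s9   s9   s6 
(> = start, * = accepting)

start=s0; accept=s18; s0-a->s1; s0-b->s1; s0-c->s2; s1-a->s3; s1-b->s3; s1-c->s4; s2-a->s4; s2-b->s4; s2-c->s5; s3-a->s6; s3-b->s6; s3-c->s7; s4-a->s7; s4-b->s7; s4-c->s8; s5-a->s8; s5-b->s8; s5-c->s9; s6-a->s10; s6-b->s10; s6-c->s11; s7-a->s11; s7-b->s11; s7-c->s12; s8-a->s12; s8-b->s12; s8-c->s13; s9-a->s13; s9-b->s13; s9-c->s10; s10-a->s0; s10-b->s0; s10-c->s14; s11-a->s14; s11-b->s14; s11-c->s15; s12-a->s15; s12-b->s15; s12-c->s16; s13-a->s16; s13-b->s16; s13-c->s0; s14-a->s2; s14-b->s2; s14-c->s17; s15-a->s17; s15-b->s17; s15-c->s18; s16-a->s18; s16-b->s18; s16-c->s1; s17-a->s5; s17-b->s5; s17-c->s19; s18-a->s19; s18-b->s19; s18-c->s3; s19-a->s9; s19-b->s9; s19-c->s6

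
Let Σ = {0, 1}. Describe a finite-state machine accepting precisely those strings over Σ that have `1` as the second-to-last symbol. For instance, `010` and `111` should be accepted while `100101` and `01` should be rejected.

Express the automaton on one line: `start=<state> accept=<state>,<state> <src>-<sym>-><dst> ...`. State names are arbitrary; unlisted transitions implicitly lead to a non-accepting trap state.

start=s0 accept=s5,s6 s0-0->s1 s0-1->s2 s1-0->s3 s1-1->s4 s2-0->s5 s2-1->s6 s3-0->s3 s3-1->s4 s4-0->s5 s4-1->s6 s5-0->s3 s5-1->s4 s6-0->s5 s6-1->s6

Because acceptance depends on a position counted from the end, the machine has to buffer the most recent 2 symbols. Make each state the string of the last up-to-2 symbols read; on input `x` shift the window left and append `x`. Accept when the buffered window has length 2 and begins with `1`.
        0   1  
>  s0   s1  s2 
   s1   s3  s4 
   s2   s5  s6 
   s3   s3  s4 
   s4   s5  s6 
 * s5   s3  s4 
 * s6   s5  s6 
(> = start, * = accepting)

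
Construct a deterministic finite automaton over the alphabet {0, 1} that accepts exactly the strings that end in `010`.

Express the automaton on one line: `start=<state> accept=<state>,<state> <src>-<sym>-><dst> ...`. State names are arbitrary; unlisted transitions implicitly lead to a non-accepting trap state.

start=s0 accept=s3 s0-0->s1 s0-1->s0 s1-0->s1 s1-1->s2 s2-0->s3 s2-1->s0 s3-0->s1 s3-1->s2

Remember how much of `010` the current input suffix matches. State s0 means no match yet; s1 means the last symbol is `0`; s2 means the last 2 symbols are `01`; s3 means the last 3 symbols are `010`. Only s3 accepts. On a mismatch, fall back to the longest proper suffix that is still a prefix of `010`.
4 states suffice.
        0   1  
>  s0   s1  s0 
   s1   s1  s2 
   s2   s3  s0 
 * s3   s1  s2 
(> = start, * = accepting)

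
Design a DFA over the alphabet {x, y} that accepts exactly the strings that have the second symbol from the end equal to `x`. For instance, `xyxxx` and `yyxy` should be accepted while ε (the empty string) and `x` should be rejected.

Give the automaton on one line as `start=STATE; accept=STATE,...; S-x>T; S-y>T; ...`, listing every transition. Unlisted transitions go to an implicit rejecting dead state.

start=q0; accept=q3,q4; q0-x>q1; q0-y>q2; q1-x>q3; q1-y>q4; q2-x>q5; q2-y>q6; q3-x>q3; q3-y>q4; q4-x>q5; q4-y>q6; q5-x>q3; q5-y>q4; q6-x>q5; q6-y>q6

A DFA must remember the last 2 symbols (since which symbol is second-to-last isn't known until the input ends). Use one state per possible window of the last ≤2 symbols; accept from those whose window starts with `x`.
        x   y  
>  q0   q1  q2 
   q1   q3  q4 
   q2   q5  q6 
 * q3   q3  q4 
 * q4   q5  q6 
   q5   q3  q4 
   q6   q5  q6 
(> = start, * = accepting)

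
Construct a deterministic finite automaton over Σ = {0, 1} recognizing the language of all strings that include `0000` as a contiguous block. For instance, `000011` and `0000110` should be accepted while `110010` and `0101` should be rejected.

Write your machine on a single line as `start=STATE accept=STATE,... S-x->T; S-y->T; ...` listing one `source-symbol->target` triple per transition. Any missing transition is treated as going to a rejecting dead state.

start=A; accept=E; A-0->B; A-1->A; B-0->C; B-1->A; C-0->D; C-1->A; D-0->E; D-1->A; E-0->E; E-1->E

Track how much of `0000` has been matched so far: state A is no progress, E is the absorbing accept state reached once `0000` has occurred. Intermediate states record partial matches; on a mismatch, fall back to the longest reusable overlap.
With 5 states:
       0  1 
>  A   B  A 
   B   C  A 
   C   D  A 
   D   E  A 
 * E   E  E 
(> = start, * = accepting)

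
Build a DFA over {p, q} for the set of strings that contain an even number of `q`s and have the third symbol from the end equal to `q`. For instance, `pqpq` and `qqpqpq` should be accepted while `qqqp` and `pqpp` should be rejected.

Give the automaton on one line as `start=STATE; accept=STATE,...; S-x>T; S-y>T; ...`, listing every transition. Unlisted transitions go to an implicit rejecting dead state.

Run two small machines in parallel and take their product. One (2 states) tracks the count of `q`s modulo 2; the other (15 states) tracks the last 3 symbols read. Each combined state is a pair, one component from each; accept when both components accept. Equivalent product states are then merged.
          p    q  
>  s0     s0   s1 
   s1     s2   s3 
   s2     s4   s5 
   s3     s6   s7 
   s4     s4   s8 
 * s5     s9   s7 
 * s6    s10   s1 
   s7     s2  s11 
   s8     s9   s7 
   s9    s10   s1 
 * s10    s0   s1 
 * s11    s6   s7 
(> = start, * = accepting)

start=s0; accept=s5,s6,s10,s11; s0-p>s0; s0-q>s1; s1-p>s2; s1-q>s3; s2-p>s4; s2-q>s5; s3-p>s6; s3-q>s7; s4-p>s4; s4-q>s8; s5-p>s9; s5-q>s7; s6-p>s10; s6-q>s1; s7-p>s2; s7-q>s11; s8-p>s9; s8-q>s7; s9-p>s10; s9-q>s1; s10-p>s0; s10-q>s1; s11-p>s6; s11-q>s7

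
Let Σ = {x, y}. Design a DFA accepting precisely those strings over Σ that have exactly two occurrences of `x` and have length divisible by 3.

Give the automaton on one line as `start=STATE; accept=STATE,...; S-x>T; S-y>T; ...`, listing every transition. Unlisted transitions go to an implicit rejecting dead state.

start=q0; accept=q7; q0-x>q1; q0-y>q2; q1-x>q3; q1-y>q4; q2-x>q4; q2-y>q5; q3-x>q6; q3-y>q7; q4-x>q7; q4-y>q8; q5-x>q8; q5-y>q0; q6-x>q6; q6-y>q6; q7-x>q6; q7-y>q9; q8-x>q9; q8-y>q1; q9-x>q6; q9-y>q3

Run two small machines in parallel and take their product. One (4 states) tracks the count of `x`s, saturating at 3; the other (3 states) tracks the input length modulo 3. Each combined state is a pair, one component from each; accept when both components accept. Equivalent product states are then merged.
A 10-state machine:
        x   y  
>  q0   q1  q2 
   q1   q3  q4 
   q2   q4  q5 
   q3   q6  q7 
   q4   q7  q8 
   q5   q8  q0 
   q6   q6  q6 
 * q7   q6  q9 
   q8   q9  q1 
   q9   q6  q3 
(> = start, * = accepting)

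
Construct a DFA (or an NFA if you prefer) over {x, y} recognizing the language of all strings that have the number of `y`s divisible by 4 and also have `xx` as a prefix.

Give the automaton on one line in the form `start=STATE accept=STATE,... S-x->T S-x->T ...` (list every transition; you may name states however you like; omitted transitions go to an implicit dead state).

Run two small machines in parallel and take their product. One (4 states) tracks the count of `y`s modulo 4; the other (4 states) tracks whether the input so far still matches the prefix `xx`. Each combined state is a pair, one component from each; accept when both components accept.
10 states suffice.
        x   y  
>  S0   S1  S2 
   S1   S3  S2 
   S2   S2  S4 
 * S3   S3  S5 
   S4   S4  S6 
   S5   S5  S7 
   S6   S6  S8 
   S7   S7  S9 
   S8   S8  S2 
   S9   S9  S3 
(> = start, * = accepting)

start=S0 accept=S3 S0-x->S1 S0-y->S2 S1-x->S3 S1-y->S2 S2-x->S2 S2-y->S4 S3-x->S3 S3-y->S5 S4-x->S4 S4-y->S6 S5-x->S5 S5-y->S7 S6-x->S6 S6-y->S8 S7-x->S7 S7-y->S9 S8-x->S8 S8-y->S2 S9-x->S9 S9-y->S3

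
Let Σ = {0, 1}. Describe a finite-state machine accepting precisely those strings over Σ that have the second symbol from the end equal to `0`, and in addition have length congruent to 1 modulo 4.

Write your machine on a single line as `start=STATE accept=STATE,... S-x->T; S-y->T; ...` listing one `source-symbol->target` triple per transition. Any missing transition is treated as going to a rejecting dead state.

start=q0; accept=q15,q16; q0-0->q1; q0-1->q2; q1-0->q3; q1-1->q4; q2-0->q5; q2-1->q6; q3-0->q7; q3-1->q8; q4-0->q9; q4-1->q10; q5-0->q7; q5-1->q8; q6-0->q9; q6-1->q10; q7-0->q11; q7-1->q12; q8-0->q13; q8-1->q14; q9-0->q11; q9-1->q12; q10-0->q13; q10-1->q14; q11-0->q15; q11-1->q16; q12-0->q17; q12-1->q18; q13-0->q15; q13-1->q16; q14-0->q17; q14-1->q18; q15-0->q3; q15-1->q4; q16-0->q5; q16-1->q6; q17-0->q3; q17-1->q4; q18-0->q5; q18-1->q6

Build one automaton per condition and run them in lockstep. The first has 7 states tracking the last 2 symbols read; the second has 4 states tracking the input length modulo 4. A product state is a pair (one from each), accepting exactly when both do.
          0    1  
>  q0     q1   q2 
   q1     q3   q4 
   q2     q5   q6 
   q3     q7   q8 
   q4     q9  q10 
   q5     q7   q8 
   q6     q9  q10 
   q7    q11  q12 
   q8    q13  q14 
   q9    q11  q12 
   q10   q13  q14 
   q11   q15  q16 
   q12   q17  q18 
   q13   q15  q16 
   q14   q17  q18 
 * q15    q3   q4 
 * q16    q5   q6 
   q17    q3   q4 
   q18    q5   q6 
(> = start, * = accepting)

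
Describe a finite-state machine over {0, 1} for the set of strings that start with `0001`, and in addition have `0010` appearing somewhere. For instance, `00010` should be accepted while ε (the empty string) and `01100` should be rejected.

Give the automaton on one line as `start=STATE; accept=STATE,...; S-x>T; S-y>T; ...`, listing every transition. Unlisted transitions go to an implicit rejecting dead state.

start=s0; accept=s6; s0-0>s1; s0-1>s2; s1-0>s3; s1-1>s2; s2-0>s2; s2-1>s2; s3-0>s4; s3-1>s2; s4-0>s2; s4-1>s5; s5-0>s6; s5-1>s7; s6-0>s6; s6-1>s6; s7-0>s8; s7-1>s7; s8-0>s9; s8-1>s7; s9-0>s9; s9-1>s5

Build one automaton per condition and run them in lockstep. The first has 6 states tracking whether the input so far still matches the prefix `0001`; the second has 5 states tracking whether and how much of `0010` has been seen. A product state is a pair (one from each), accepting exactly when both do. After merging equivalent states the machine shrinks.
        0   1  
>  s0   s1  s2 
   s1   s3  s2 
   s2   s2  s2 
   s3   s4  s2 
   s4   s2  s5 
   s5   s6  s7 
 * s6   s6  s6 
   s7   s8  s7 
   s8   s9  s7 
   s9   s9  s5 
(> = start, * = accepting)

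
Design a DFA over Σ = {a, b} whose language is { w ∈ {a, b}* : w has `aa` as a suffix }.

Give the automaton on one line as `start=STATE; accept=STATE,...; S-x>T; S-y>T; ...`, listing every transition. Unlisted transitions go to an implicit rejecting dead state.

start=q0; accept=q2; q0-a>q1; q0-b>q0; q1-a>q2; q1-b>q0; q2-a>q2; q2-b>q0

Remember how much of `aa` the current input suffix matches. State q0 means no match yet; q1 means the last symbol is `a`; q2 means the last 2 symbols are `aa`. Only q2 accepts. On a mismatch, fall back to the longest proper suffix that is still a prefix of `aa`.
With 3 states:
        a   b  
>  q0   q1  q0 
   q1   q2  q0 
 * q2   q2  q0 
(> = start, * = accepting)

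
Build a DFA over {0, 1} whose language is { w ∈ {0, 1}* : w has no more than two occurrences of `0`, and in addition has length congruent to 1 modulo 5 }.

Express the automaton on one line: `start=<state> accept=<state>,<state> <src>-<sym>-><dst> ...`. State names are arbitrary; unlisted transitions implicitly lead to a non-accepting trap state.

start=q0 accept=q1,q2,q18 q0-0->q1 q0-1->q2 q1-0->q3 q1-1->q4 q2-0->q4 q2-1->q5 q3-0->q6 q3-1->q7 q4-0->q7 q4-1->q8 q5-0->q8 q5-1->q9 q6-0->q10 q6-1->q10 q7-0->q10 q7-1->q11 q8-0->q11 q8-1->q12 q9-0->q12 q9-1->q13 q10-0->q14 q10-1->q14 q11-0->q14 q11-1->q15 q12-0->q15 q12-1->q16 q13-0->q16 q13-1->q0 q14-0->q17 q14-1->q17 q15-0->q17 q15-1->q18 q16-0->q18 q16-1->q1 q17-0->q19 q17-1->q19 q18-0->q19 q18-1->q3 q19-0->q6 q19-1->q6

Run two small machines in parallel and take their product. One (4 states) tracks the count of `0`s, saturating at 3; the other (5 states) tracks the input length modulo 5. Each combined state is a pair, one component from each; accept when both components accept.
20 states suffice.
          0    1  
>  q0     q1   q2 
 * q1     q3   q4 
 * q2     q4   q5 
   q3     q6   q7 
   q4     q7   q8 
   q5     q8   q9 
   q6    q10  q10 
   q7    q10  q11 
   q8    q11  q12 
   q9    q12  q13 
   q10   q14  q14 
   q11   q14  q15 
   q12   q15  q16 
   q13   q16   q0 
   q14   q17  q17 
   q15   q17  q18 
   q16   q18   q1 
   q17   q19  q19 
 * q18   q19   q3 
   q19    q6   q6 
(> = start, * = accepting)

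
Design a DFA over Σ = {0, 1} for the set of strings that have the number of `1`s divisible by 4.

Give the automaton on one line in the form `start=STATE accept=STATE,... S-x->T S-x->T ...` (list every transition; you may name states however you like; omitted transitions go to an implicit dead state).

start=A accept=A A-0->A A-1->B B-0->B B-1->C C-0->C C-1->D D-0->D D-1->A

The only thing that matters is how many `1`s have appeared, reduced mod 4. Use one state per residue: A for 0, …, D for 3. Reading `1` moves to the next residue; anything else stays put. A is accepting.
A 4-state machine:
       0  1 
>* A   A  B 
   B   B  C 
   C   C  D 
   D   D  A 
(> = start, * = accepting)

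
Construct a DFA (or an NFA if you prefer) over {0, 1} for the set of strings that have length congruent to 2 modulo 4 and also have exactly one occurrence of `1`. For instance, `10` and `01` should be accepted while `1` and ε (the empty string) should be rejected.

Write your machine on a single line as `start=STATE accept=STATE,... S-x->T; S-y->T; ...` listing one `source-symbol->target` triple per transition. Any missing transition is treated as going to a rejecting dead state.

Run two small machines in parallel and take their product. The first has 4 states tracking the input length modulo 4; the second has 3 states tracking the count of `1`s, saturating at 2. A product state is a pair (one from each), accepting exactly when both do. After merging equivalent states the machine shrinks.
With 9 states:
        0   1  
>  s0   s1  s2 
   s1   s3  s4 
   s2   s4  s5 
   s3   s6  s7 
 * s4   s7  s5 
   s5   s5  s5 
   s6   s0  s8 
   s7   s8  s5 
   s8   s2  s5 
(> = start, * = accepting)

start=s0; accept=s4; s0-0->s1; s0-1->s2; s1-0->s3; s1-1->s4; s2-0->s4; s2-1->s5; s3-0->s6; s3-1->s7; s4-0->s7; s4-1->s5; s5-0->s5; s5-1->s5; s6-0->s0; s6-1->s8; s7-0->s8; s7-1->s5; s8-0->s2; s8-1->s5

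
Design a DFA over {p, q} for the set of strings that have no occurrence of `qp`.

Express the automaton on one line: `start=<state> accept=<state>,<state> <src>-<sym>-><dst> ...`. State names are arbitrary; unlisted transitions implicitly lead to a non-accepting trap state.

start=A accept=A,B A-p->A A-q->B B-p->C B-q->B C-p->C C-q->C

Track partial matches of the forbidden pattern `qp`. State C is a dead state reached once `qp` has occurred; every other state accepts. A means no part of `qp` is currently matched.
3 states suffice.
       p  q 
>* A   A  B 
 * B   C  B 
   C   C  C 
(> = start, * = accepting)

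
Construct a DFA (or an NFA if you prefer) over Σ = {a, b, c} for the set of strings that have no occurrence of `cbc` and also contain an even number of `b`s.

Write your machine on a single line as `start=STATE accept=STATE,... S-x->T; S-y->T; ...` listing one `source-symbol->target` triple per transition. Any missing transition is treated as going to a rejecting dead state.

Build one automaton per condition and run them in lockstep. One (4 states) tracks partial matches of the forbidden pattern `cbc`; the other (2 states) tracks the count of `b`s modulo 2. Each combined state is a pair, one component from each; accept when both components accept. Minimizing collapses redundant product states.
7 states suffice.
        a   b   c  
>* q0   q0  q1  q2 
   q1   q1  q0  q3 
 * q2   q0  q4  q2 
   q3   q1  q5  q3 
   q4   q1  q0  q6 
 * q5   q0  q1  q6 
   q6   q6  q6  q6 
(> = start, * = accepting)

start=q0; accept=q0,q2,q5; q0-a->q0; q0-b->q1; q0-c->q2; q1-a->q1; q1-b->q0; q1-c->q3; q2-a->q0; q2-b->q4; q2-c->q2; q3-a->q1; q3-b->q5; q3-c->q3; q4-a->q1; q4-b->q0; q4-c->q6; q5-a->q0; q5-b->q1; q5-c->q6; q6-a->q6; q6-b->q6; q6-c->q6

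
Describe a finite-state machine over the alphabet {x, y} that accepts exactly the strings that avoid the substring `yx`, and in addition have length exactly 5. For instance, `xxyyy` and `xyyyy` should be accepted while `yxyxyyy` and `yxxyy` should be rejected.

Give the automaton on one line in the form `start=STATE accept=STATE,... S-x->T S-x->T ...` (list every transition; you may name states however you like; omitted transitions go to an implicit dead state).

start=s0 accept=s10 s0-x->s1 s0-y->s2 s1-x->s3 s1-y->s4 s2-x->s5 s2-y->s4 s3-x->s6 s3-y->s7 s4-x->s5 s4-y->s7 s5-x->s5 s5-y->s5 s6-x->s8 s6-y->s9 s7-x->s5 s7-y->s9 s8-x->s10 s8-y->s10 s9-x->s5 s9-y->s10 s10-x->s5 s10-y->s5

Build one automaton per condition and run them in lockstep. One (3 states) tracks partial matches of the forbidden pattern `yx`; the other (7 states) tracks the input length, saturating at 6. Each combined state is a pair, one component from each; accept when both components accept. After merging equivalent states the machine shrinks.
          x    y  
>  s0     s1   s2 
   s1     s3   s4 
   s2     s5   s4 
   s3     s6   s7 
   s4     s5   s7 
   s5     s5   s5 
   s6     s8   s9 
   s7     s5   s9 
   s8    s10  s10 
   s9     s5  s10 
 * s10    s5   s5 
(> = start, * = accepting)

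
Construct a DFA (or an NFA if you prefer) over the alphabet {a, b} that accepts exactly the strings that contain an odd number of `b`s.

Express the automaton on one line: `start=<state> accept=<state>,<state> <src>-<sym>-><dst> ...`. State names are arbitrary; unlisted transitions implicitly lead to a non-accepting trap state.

The only thing that matters is how many `b`s have appeared, reduced mod 2. Use one state per residue: s0 for 0, …, s1 for 1. Reading `b` moves to the next residue; anything else stays put. s1 is accepting.
A 2-state machine:
        a   b  
>  s0   s0  s1 
 * s1   s1  s0 
(> = start, * = accepting)

start=s0 accept=s1 s0-a->s0 s0-b->s1 s1-a->s1 s1-b->s0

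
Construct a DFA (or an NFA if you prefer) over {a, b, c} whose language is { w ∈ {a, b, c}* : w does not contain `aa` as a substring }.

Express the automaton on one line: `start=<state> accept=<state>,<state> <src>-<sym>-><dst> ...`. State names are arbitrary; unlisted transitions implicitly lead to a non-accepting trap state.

start=S0 accept=S0,S1 S0-a->S1 S0-b->S0 S0-c->S0 S1-a->S2 S1-b->S0 S1-c->S0 S2-a->S2 S2-b->S2 S2-c->S2

This is the complement of 'contains `aa`'. Use the same substring-matching states — S0 through S2 holding how much of `aa` has just been matched — but flip the accepting set: everything except the trap S2 accepts.
A 3-state machine:
        a   b   c  
>* S0   S1  S0  S0 
 * S1   S2  S0  S0 
   S2   S2  S2  S2 
(> = start, * = accepting)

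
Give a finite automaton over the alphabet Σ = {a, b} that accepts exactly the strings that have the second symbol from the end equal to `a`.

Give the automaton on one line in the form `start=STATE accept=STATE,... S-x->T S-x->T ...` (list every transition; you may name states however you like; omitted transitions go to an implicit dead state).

start=q0 accept=q3,q4 q0-a->q1 q0-b->q2 q1-a->q3 q1-b->q4 q2-a->q5 q2-b->q6 q3-a->q3 q3-b->q4 q4-a->q5 q4-b->q6 q5-a->q3 q5-b->q4 q6-a->q5 q6-b->q6

A DFA must remember the last 2 symbols (since which symbol is second-to-last isn't known until the input ends). Use one state per possible window of the last ≤2 symbols; accept from those whose window starts with `a`.
A 7-state machine:
        a   b  
>  q0   q1  q2 
   q1   q3  q4 
   q2   q5  q6 
 * q3   q3  q4 
 * q4   q5  q6 
   q5   q3  q4 
   q6   q5  q6 
(> = start, * = accepting)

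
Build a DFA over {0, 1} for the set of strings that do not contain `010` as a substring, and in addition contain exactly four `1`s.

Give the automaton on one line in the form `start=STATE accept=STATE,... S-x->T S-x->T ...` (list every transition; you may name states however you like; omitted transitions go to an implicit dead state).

start=A accept=N,P,Q A-0->B A-1->C B-0->B B-1->D C-0->E C-1->F D-0->G D-1->F E-0->E E-1->H F-0->I F-1->J G-0->G G-1->K H-0->K H-1->J I-0->I I-1->L J-0->M J-1->N K-0->K K-1->O L-0->O L-1->N M-0->M M-1->P N-0->Q N-1->R O-0->O O-1->S P-0->S P-1->R Q-0->Q Q-1->T R-0->U R-1->R S-0->S S-1->V T-0->V T-1->R U-0->U U-1->T V-0->V V-1->V

Run two small machines in parallel and take their product. The first has 4 states tracking partial matches of the forbidden pattern `010`; the second has 6 states tracking the count of `1`s, saturating at 5. A product state is a pair (one from each), accepting exactly when both do.
22 states suffice.
       0  1 
>  A   B  C 
   B   B  D 
   C   E  F 
   D   G  F 
   E   E  H 
   F   I  J 
   G   G  K 
   H   K  J 
   I   I  L 
   J   M  N 
   K   K  O 
   L   O  N 
   M   M  P 
 * N   Q  R 
   O   O  S 
 * P   S  R 
 * Q   Q  T 
   R   U  R 
   S   S  V 
   T   V  R 
   U   U  T 
   V   V  V 
(> = start, * = accepting)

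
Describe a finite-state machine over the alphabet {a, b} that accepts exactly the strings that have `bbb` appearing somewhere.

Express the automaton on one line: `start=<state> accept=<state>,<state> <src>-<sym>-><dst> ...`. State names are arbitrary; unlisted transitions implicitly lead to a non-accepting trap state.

start=q0 accept=q3 q0-a->q0 q0-b->q1 q1-a->q0 q1-b->q2 q2-a->q0 q2-b->q3 q3-a->q3 q3-b->q3

States q0..q2 record the length of the longest prefix of `bbb` that matches the current input suffix. Reaching q3 means `bbb` has been seen, and we stay there forever. Accept from q3.
A 4-state machine:
        a   b  
>  q0   q0  q1 
   q1   q0  q2 
   q2   q0  q3 
 * q3   q3  q3 
(> = start, * = accepting)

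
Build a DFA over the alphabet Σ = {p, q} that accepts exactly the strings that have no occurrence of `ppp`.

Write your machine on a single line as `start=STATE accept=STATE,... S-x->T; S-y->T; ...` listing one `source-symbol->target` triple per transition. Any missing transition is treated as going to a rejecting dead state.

start=s0; accept=s0,s1,s2; s0-p->s1; s0-q->s0; s1-p->s2; s1-q->s0; s2-p->s3; s2-q->s0; s3-p->s3; s3-q->s3

Track partial matches of the forbidden pattern `ppp`. State s3 is a dead state reached once `ppp` has occurred; every other state accepts. s0 means no part of `ppp` is currently matched.
4 states suffice.
        p   q  
>* s0   s1  s0 
 * s1   s2  s0 
 * s2   s3  s0 
   s3   s3  s3 
(> = start, * = accepting)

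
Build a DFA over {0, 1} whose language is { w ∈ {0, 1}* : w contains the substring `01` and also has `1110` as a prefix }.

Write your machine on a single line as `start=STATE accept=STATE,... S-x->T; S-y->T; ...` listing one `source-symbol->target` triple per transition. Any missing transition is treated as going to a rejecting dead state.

Handle the two conditions separately and then intersect. The first has 3 states tracking whether and how much of `01` has been seen; the second has 6 states tracking whether the input so far still matches the prefix `1110`. A product state is a pair (one from each), accepting exactly when both do. Equivalent product states are then merged.
With 7 states:
        0   1  
>  s0   s1  s2 
   s1   s1  s1 
   s2   s1  s3 
   s3   s1  s4 
   s4   s5  s1 
   s5   s5  s6 
 * s6   s6  s6 
(> = start, * = accepting)

start=s0; accept=s6; s0-0->s1; s0-1->s2; s1-0->s1; s1-1->s1; s2-0->s1; s2-1->s3; s3-0->s1; s3-1->s4; s4-0->s5; s4-1->s1; s5-0->s5; s5-1->s6; s6-0->s6; s6-1->s6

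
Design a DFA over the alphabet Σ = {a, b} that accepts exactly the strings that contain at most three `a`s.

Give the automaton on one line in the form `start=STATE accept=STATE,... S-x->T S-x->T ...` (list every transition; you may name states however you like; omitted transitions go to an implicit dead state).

start=S0 accept=S0,S1,S2,S3 S0-a->S1 S0-b->S0 S1-a->S2 S1-b->S1 S2-a->S3 S2-b->S2 S3-a->S4 S3-b->S3 S4-a->S4 S4-b->S4

Count `a`s, saturating at 4: states S0 through S3 mean 0 through 3 `a`s seen; S4 means more than 3. Each `a` increments (capped at S4); other symbols loop. Accept from {S0, S1, S2, S3}.
A 5-state machine:
        a   b  
>* S0   S1  S0 
 * S1   S2  S1 
 * S2   S3  S2 
 * S3   S4  S3 
   S4   S4  S4 
(> = start, * = accepting)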